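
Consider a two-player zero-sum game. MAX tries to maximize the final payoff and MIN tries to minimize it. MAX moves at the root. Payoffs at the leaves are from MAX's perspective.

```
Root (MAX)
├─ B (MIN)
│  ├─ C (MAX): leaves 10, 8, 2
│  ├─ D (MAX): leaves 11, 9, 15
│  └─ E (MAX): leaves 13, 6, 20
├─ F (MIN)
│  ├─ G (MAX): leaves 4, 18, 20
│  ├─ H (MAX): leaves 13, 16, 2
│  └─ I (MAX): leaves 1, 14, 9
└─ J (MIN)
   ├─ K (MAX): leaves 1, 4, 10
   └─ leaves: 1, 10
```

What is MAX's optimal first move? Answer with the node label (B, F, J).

F

C (MAX): max(10, 8, 2) = 10
D (MAX): max(11, 9, 15) = 15
E (MAX): max(13, 6, 20) = 20
B (MIN): min(10, 15, 20) = 10
G (MAX): max(4, 18, 20) = 20
H (MAX): max(13, 16, 2) = 16
I (MAX): max(1, 14, 9) = 14
F (MIN): min(20, 16, 14) = 14
K (MAX): max(1, 4, 10) = 10
J (MIN): min(10, 1, 10) = 1
Root (MAX): max(10, 14, 1) = 14
MAX picks the child with the highest value: F (value 14).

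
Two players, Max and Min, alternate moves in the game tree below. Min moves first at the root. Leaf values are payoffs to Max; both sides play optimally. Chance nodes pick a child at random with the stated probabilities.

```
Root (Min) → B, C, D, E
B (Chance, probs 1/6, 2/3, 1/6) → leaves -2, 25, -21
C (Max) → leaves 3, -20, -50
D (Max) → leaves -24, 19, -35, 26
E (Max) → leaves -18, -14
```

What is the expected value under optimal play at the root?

B (Chance): 1/6·-2 + 2/3·25 + 1/6·-21 = 12.83
C (Max): max(3, -20, -50) = 3
D (Max): max(-24, 19, -35, 26) = 26
E (Max): max(-18, -14) = -14
Root (Min): min(12.83, 3, 26, -14) = -14

-14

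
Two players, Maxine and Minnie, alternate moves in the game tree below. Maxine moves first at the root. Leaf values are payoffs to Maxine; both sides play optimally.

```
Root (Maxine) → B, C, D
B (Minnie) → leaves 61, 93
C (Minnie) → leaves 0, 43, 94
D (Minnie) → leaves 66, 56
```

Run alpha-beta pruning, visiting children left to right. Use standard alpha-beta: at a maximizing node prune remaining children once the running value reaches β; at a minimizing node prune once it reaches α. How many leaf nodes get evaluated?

5

B [α=-∞,β=+∞]: v=61
C [α=61,β=+∞]: v=0 after child 1 ≤ α → α-cutoff, skip 2
D [α=61,β=+∞]: v=56
Root [α=-∞,β=+∞]: v=61
Leaves evaluated: 5 of 7.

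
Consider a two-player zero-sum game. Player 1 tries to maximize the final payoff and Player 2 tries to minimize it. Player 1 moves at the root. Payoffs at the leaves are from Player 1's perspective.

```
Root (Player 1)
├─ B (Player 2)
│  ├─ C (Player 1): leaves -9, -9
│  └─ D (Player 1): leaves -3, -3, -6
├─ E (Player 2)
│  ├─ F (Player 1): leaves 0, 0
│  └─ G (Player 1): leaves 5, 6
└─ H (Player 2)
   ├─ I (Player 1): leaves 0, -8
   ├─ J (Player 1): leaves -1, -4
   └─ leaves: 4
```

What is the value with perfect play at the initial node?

0

C (Player 1): max(-9, -9) = -9
D (Player 1): max(-3, -3, -6) = -3
B (Player 2): min(-9, -3) = -9
F (Player 1): max(0, 0) = 0
G (Player 1): max(5, 6) = 6
E (Player 2): min(0, 6) = 0
I (Player 1): max(0, -8) = 0
J (Player 1): max(-1, -4) = -1
H (Player 2): min(0, -1, 4) = -1
Root (Player 1): max(-9, 0, -1) = 0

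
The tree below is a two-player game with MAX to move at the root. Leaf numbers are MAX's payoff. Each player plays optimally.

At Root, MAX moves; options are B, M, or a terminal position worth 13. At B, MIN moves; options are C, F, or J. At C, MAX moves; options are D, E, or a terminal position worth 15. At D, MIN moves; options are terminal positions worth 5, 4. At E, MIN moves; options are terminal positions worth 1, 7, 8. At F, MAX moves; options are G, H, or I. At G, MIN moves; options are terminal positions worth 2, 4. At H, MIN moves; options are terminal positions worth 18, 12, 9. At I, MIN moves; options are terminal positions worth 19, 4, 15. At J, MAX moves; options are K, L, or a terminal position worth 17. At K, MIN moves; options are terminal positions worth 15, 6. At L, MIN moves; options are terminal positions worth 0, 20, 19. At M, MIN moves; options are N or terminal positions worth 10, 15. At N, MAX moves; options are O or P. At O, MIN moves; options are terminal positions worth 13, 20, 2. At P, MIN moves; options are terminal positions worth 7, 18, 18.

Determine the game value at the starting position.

13

D (MIN): min(5, 4) = 4
E (MIN): min(1, 7, 8) = 1
C (MAX): max(4, 1, 15) = 15
G (MIN): min(2, 4) = 2
H (MIN): min(18, 12, 9) = 9
I (MIN): min(19, 4, 15) = 4
F (MAX): max(2, 9, 4) = 9
K (MIN): min(15, 6) = 6
L (MIN): min(0, 20, 19) = 0
J (MAX): max(6, 0, 17) = 17
B (MIN): min(15, 9, 17) = 9
O (MIN): min(13, 20, 2) = 2
P (MIN): min(7, 18, 18) = 7
N (MAX): max(2, 7) = 7
M (MIN): min(7, 10, 15) = 7
Root (MAX): max(9, 7, 13) = 13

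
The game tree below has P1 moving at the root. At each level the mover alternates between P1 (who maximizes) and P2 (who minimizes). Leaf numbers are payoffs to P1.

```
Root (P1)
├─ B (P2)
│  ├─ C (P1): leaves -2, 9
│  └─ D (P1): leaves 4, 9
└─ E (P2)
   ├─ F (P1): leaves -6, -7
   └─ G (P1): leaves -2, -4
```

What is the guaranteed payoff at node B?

C: max(-2, 9) = 9
D: max(4, 9) = 9
B: min(9, 9) = 9

9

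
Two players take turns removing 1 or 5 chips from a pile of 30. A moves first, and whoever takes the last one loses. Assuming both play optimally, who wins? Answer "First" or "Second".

First

Mark each pile size as W (mover wins) or L (mover loses):
i:   0  1  2  3  4  5  6  7  8  9 10 11 12 13 14 15 16 17 18 19 20 21 22 23 24 25 26 27 28 29 30
     W  L  W  L  W  L  W  L  W  L  W  L  W  L  W  L  W  L  W  L  W  L  W  L  W  L  W  L  W  L  W
Position 30 is W, so the first player wins.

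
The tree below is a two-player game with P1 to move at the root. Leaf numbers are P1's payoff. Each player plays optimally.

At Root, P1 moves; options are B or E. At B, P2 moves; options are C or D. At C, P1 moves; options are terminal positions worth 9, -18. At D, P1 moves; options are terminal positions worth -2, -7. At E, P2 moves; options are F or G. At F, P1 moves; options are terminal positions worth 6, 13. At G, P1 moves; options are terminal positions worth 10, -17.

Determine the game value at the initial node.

10

C (P1): max(9, -18) = 9
D (P1): max(-2, -7) = -2
B (P2): min(9, -2) = -2
F (P1): max(6, 13) = 13
G (P1): max(10, -17) = 10
E (P2): min(13, 10) = 10
Root (P1): max(-2, 10) = 10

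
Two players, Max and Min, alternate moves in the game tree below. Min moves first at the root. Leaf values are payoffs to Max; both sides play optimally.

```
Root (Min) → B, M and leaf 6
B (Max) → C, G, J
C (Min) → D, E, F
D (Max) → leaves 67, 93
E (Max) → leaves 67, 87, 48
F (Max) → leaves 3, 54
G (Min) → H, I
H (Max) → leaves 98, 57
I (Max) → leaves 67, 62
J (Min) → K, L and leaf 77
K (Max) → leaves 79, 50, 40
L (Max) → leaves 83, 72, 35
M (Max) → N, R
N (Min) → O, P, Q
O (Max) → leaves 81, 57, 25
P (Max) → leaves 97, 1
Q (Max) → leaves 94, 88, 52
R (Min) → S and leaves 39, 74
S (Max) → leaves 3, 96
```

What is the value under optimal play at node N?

81

O: max(81, 57, 25) = 81
P: max(97, 1) = 97
Q: max(94, 88, 52) = 94
N: min(81, 97, 94) = 81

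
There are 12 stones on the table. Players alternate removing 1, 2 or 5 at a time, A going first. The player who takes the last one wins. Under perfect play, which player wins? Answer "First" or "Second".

Second

i:   0  1  2  3  4  5  6  7  8  9 10 11 12
     L  W  W  L  W  W  L  W  W  L  W  W  L
Position 12 is L, so the second player wins.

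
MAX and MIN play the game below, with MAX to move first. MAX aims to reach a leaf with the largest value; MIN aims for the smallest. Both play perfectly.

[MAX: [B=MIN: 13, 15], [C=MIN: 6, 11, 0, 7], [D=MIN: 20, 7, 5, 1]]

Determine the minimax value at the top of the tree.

B (MIN): min(13, 15) = 13
C (MIN): min(6, 11, 0, 7) = 0
D (MIN): min(20, 7, 5, 1) = 1
Root (MAX): max(13, 0, 1) = 13

13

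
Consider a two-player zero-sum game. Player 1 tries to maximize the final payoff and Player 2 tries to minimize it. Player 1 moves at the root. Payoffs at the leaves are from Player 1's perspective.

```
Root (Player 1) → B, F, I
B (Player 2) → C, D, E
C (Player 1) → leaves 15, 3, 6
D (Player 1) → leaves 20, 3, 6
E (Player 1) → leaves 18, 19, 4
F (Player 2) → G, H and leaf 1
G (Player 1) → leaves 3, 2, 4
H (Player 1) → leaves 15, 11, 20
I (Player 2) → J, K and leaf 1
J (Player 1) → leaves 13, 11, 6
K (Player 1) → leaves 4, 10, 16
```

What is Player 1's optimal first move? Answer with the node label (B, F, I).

C (Player 1): max(15, 3, 6) = 15
D (Player 1): max(20, 3, 6) = 20
E (Player 1): max(18, 19, 4) = 19
B (Player 2): min(15, 20, 19) = 15
G (Player 1): max(3, 2, 4) = 4
H (Player 1): max(15, 11, 20) = 20
F (Player 2): min(4, 20, 1) = 1
J (Player 1): max(13, 11, 6) = 13
K (Player 1): max(4, 10, 16) = 16
I (Player 2): min(13, 16, 1) = 1
Root (Player 1): max(15, 1, 1) = 15
Player 1 picks the child with the highest value: B (value 15).

B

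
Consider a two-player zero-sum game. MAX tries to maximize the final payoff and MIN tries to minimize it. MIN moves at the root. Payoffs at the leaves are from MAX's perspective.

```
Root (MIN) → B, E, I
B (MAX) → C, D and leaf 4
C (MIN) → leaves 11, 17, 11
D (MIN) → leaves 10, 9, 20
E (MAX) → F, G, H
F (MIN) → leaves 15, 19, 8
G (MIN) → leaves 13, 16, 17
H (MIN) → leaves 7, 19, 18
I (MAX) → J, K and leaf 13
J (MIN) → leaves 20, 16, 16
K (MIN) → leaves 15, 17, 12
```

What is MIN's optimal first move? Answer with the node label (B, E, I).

C (MIN): min(11, 17, 11) = 11
D (MIN): min(10, 9, 20) = 9
B (MAX): max(11, 9, 4) = 11
F (MIN): min(15, 19, 8) = 8
G (MIN): min(13, 16, 17) = 13
H (MIN): min(7, 19, 18) = 7
E (MAX): max(8, 13, 7) = 13
J (MIN): min(20, 16, 16) = 16
K (MIN): min(15, 17, 12) = 12
I (MAX): max(16, 12, 13) = 16
Root (MIN): min(11, 13, 16) = 11
MIN picks the child with the lowest value: B (value 11).

B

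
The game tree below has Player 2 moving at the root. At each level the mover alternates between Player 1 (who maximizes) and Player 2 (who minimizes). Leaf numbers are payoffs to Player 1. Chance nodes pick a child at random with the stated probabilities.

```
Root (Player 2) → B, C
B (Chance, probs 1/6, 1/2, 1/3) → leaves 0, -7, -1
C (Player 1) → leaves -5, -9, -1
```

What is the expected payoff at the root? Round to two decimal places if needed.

B (Chance): 1/6·0 + 1/2·-7 + 1/3·-1 = -3.83
C (Player 1): max(-5, -9, -1) = -1
Root (Player 2): min(-3.83, -1) = -3.83

-3.83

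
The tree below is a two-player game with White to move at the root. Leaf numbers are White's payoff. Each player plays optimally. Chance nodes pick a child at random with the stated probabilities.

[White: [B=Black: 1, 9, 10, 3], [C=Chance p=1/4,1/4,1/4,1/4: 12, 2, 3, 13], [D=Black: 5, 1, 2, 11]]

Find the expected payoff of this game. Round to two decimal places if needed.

7.5

B (Black): min(1, 9, 10, 3) = 1
C (Chance): 1/4·12 + 1/4·2 + 1/4·3 + 1/4·13 = 7.5
D (Black): min(5, 1, 2, 11) = 1
Root (White): max(1, 7.5, 1) = 7.5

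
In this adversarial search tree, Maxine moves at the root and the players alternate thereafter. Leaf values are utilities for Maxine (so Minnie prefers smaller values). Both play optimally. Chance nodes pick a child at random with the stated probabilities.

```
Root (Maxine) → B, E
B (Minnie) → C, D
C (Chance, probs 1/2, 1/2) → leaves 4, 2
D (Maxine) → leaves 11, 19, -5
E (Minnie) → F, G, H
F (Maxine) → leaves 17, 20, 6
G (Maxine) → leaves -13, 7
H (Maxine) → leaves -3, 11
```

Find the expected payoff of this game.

C (Chance): 1/2·4 + 1/2·2 = 3
D (Maxine): max(11, 19, -5) = 19
B (Minnie): min(3, 19) = 3
F (Maxine): max(17, 20, 6) = 20
G (Maxine): max(-13, 7) = 7
H (Maxine): max(-3, 11) = 11
E (Minnie): min(20, 7, 11) = 7
Root (Maxine): max(3, 7) = 7

7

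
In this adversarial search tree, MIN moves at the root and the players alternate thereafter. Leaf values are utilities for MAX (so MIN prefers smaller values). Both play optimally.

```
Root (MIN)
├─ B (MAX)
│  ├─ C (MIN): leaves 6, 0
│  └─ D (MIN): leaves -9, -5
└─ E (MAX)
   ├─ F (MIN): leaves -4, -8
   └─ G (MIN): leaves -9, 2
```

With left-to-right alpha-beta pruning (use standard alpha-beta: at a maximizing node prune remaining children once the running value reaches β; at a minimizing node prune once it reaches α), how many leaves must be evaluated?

6

C [α=-∞,β=+∞]: v=0
D [α=0,β=+∞]: v=-9 after child 1 ≤ α → α-cutoff, skip 1
B [α=-∞,β=+∞]: v=0
F [α=-∞,β=0]: v=-8
G [α=-8,β=0]: v=-9 after child 1 ≤ α → α-cutoff, skip 1
E [α=-∞,β=0]: v=-8
Root [α=-∞,β=+∞]: v=-8
Leaves evaluated: 6 of 8.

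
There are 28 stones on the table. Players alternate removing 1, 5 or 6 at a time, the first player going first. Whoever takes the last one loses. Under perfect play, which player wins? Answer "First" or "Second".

First

i:   0  1  2  3  4  5  6  7  8  9 10 11 12 13 14 15 16 17 18 19 20 21 22 23 24 25 26 27 28
     W  L  W  L  W  L  W  W  W  W  W  W  L  W  L  W  L  W  W  W  W  W  W  L  W  L  W  L  W
Position 28 is W, so the first player wins.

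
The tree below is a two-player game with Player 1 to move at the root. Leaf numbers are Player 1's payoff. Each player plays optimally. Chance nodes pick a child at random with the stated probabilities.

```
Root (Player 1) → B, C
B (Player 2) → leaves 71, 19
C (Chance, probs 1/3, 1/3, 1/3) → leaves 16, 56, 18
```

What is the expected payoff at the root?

30

B (Player 2): min(71, 19) = 19
C (Chance): 1/3·16 + 1/3·56 + 1/3·18 = 30
Root (Player 1): max(19, 30) = 30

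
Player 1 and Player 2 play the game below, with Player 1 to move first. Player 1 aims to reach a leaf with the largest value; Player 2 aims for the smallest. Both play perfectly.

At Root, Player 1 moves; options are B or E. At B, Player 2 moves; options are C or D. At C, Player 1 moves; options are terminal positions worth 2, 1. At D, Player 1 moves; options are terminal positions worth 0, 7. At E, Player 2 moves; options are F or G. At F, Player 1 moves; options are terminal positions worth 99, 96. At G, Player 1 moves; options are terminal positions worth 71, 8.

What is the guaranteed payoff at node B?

2

C: max(2, 1) = 2
D: max(0, 7) = 7
B: min(2, 7) = 2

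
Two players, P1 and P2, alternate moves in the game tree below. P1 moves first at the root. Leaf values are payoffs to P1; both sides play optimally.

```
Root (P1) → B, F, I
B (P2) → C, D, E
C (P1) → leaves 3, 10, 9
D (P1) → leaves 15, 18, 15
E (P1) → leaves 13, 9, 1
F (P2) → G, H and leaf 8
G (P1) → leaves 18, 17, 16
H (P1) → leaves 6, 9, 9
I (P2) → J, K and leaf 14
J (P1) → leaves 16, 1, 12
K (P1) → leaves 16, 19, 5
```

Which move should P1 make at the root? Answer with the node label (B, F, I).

I

C (P1): max(3, 10, 9) = 10
D (P1): max(15, 18, 15) = 18
E (P1): max(13, 9, 1) = 13
B (P2): min(10, 18, 13) = 10
G (P1): max(18, 17, 16) = 18
H (P1): max(6, 9, 9) = 9
F (P2): min(18, 9, 8) = 8
J (P1): max(16, 1, 12) = 16
K (P1): max(16, 19, 5) = 19
I (P2): min(16, 19, 14) = 14
Root (P1): max(10, 8, 14) = 14
P1 picks the child with the highest value: I (value 14).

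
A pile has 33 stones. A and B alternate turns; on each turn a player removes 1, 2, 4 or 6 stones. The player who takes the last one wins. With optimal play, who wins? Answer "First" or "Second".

First

Mark each pile size as W (mover wins) or L (mover loses):
i:   0  1  2  3  4  5  6  7  8  9 10 11 12 13 14 15 16 17 18 19 20 21 22 23 24 25 26 27 28 29 30 31 32 33
     L  W  W  L  W  W  W  W  L  W  W  L  W  W  W  W  L  W  W  L  W  W  W  W  L  W  W  L  W  W  W  W  L  W
Position 33 is W, so the first player wins.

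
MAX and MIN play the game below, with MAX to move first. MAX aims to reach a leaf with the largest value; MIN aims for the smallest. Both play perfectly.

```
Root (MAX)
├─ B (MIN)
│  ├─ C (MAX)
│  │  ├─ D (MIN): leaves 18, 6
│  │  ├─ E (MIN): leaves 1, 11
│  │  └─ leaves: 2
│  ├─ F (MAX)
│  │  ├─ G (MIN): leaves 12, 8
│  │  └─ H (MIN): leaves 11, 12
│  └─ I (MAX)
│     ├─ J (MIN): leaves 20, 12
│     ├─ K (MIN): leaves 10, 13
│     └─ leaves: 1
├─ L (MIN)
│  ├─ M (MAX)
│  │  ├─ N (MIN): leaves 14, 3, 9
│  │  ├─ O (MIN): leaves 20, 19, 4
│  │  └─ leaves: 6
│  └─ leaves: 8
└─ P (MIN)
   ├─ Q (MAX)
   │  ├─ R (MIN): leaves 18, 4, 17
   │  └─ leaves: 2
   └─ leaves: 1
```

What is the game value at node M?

N: min(14, 3, 9) = 3
O: min(20, 19, 4) = 4
M: max(3, 4, 6) = 6

6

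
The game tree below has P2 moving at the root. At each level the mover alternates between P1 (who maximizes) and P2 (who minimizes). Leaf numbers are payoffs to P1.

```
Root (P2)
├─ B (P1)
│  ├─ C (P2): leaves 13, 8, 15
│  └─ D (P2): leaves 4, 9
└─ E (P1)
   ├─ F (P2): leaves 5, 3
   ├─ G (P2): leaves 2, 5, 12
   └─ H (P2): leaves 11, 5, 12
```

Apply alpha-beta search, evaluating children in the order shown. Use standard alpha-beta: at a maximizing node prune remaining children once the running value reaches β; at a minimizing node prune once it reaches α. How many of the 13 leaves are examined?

10

C [α=-∞,β=+∞]: v=8
D [α=8,β=+∞]: v=4 after child 1 ≤ α → α-cutoff, skip 1
B [α=-∞,β=+∞]: v=8
F [α=-∞,β=8]: v=3
G [α=3,β=8]: v=2 after child 1 ≤ α → α-cutoff, skip 2
H [α=3,β=8]: v=5
E [α=-∞,β=8]: v=5
Root [α=-∞,β=+∞]: v=5
Leaves evaluated: 10 of 13.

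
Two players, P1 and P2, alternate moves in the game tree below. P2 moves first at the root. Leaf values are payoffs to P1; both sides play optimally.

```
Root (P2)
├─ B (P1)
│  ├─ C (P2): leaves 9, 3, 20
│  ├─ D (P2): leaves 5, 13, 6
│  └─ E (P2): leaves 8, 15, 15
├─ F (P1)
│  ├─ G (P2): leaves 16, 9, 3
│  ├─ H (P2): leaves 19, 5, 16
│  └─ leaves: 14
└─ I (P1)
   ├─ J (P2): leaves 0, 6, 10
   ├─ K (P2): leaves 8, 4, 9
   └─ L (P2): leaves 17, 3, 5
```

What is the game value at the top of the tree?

C (P2): min(9, 3, 20) = 3
D (P2): min(5, 13, 6) = 5
E (P2): min(8, 15, 15) = 8
B (P1): max(3, 5, 8) = 8
G (P2): min(16, 9, 3) = 3
H (P2): min(19, 5, 16) = 5
F (P1): max(3, 5, 14) = 14
J (P2): min(0, 6, 10) = 0
K (P2): min(8, 4, 9) = 4
L (P2): min(17, 3, 5) = 3
I (P1): max(0, 4, 3) = 4
Root (P2): min(8, 14, 4) = 4

4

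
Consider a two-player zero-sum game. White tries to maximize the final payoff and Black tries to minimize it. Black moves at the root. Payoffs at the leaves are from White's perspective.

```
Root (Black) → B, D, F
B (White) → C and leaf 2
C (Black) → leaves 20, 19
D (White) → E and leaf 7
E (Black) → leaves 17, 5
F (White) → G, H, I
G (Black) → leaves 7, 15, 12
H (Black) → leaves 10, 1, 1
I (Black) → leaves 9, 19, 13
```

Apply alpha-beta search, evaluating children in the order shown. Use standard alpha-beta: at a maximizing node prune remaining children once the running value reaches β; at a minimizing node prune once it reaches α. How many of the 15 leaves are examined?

9

C [α=-∞,β=+∞]: v=19
B [α=-∞,β=+∞]: v=19
E [α=-∞,β=19]: v=5
D [α=-∞,β=19]: v=7
G [α=-∞,β=7]: v=7
F [α=-∞,β=7]: v=7 after child 1 ≥ β → β-cutoff, skip 2
Root [α=-∞,β=+∞]: v=7
Leaves evaluated: 9 of 15.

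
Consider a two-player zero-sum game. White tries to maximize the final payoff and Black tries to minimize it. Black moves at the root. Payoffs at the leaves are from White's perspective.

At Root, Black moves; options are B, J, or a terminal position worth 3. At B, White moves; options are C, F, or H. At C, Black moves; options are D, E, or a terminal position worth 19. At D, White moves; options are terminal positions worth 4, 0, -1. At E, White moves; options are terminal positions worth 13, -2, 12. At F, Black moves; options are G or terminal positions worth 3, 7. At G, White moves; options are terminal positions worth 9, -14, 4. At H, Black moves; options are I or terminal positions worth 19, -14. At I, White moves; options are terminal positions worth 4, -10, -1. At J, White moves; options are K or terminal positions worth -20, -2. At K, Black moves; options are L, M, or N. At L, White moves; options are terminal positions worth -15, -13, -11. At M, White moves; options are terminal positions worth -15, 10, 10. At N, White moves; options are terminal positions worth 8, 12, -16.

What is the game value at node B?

4

D: max(4, 0, -1) = 4
E: max(13, -2, 12) = 13
C: min(4, 13, 19) = 4
G: max(9, -14, 4) = 9
F: min(9, 3, 7) = 3
I: max(4, -10, -1) = 4
H: min(4, 19, -14) = -14
B: max(4, 3, -14) = 4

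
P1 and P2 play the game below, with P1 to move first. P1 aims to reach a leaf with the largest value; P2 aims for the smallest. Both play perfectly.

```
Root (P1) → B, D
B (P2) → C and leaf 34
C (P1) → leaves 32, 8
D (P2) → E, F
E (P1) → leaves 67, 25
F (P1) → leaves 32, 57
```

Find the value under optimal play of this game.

C (P1): max(32, 8) = 32
B (P2): min(32, 34) = 32
E (P1): max(67, 25) = 67
F (P1): max(32, 57) = 57
D (P2): min(67, 57) = 57
Root (P1): max(32, 57) = 57

57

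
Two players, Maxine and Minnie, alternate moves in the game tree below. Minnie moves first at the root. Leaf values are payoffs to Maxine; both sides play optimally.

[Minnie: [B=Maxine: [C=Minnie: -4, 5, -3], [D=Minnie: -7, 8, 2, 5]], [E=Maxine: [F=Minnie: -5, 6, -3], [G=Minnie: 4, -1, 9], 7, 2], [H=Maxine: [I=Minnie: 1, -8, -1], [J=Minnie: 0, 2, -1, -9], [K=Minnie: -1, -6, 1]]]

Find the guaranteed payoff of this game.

C (Minnie): min(-4, 5, -3) = -4
D (Minnie): min(-7, 8, 2, 5) = -7
B (Maxine): max(-4, -7) = -4
F (Minnie): min(-5, 6, -3) = -5
G (Minnie): min(4, -1, 9) = -1
E (Maxine): max(-5, -1, 7, 2) = 7
I (Minnie): min(1, -8, -1) = -8
J (Minnie): min(0, 2, -1, -9) = -9
K (Minnie): min(-1, -6, 1) = -6
H (Maxine): max(-8, -9, -6) = -6
Root (Minnie): min(-4, 7, -6) = -6

-6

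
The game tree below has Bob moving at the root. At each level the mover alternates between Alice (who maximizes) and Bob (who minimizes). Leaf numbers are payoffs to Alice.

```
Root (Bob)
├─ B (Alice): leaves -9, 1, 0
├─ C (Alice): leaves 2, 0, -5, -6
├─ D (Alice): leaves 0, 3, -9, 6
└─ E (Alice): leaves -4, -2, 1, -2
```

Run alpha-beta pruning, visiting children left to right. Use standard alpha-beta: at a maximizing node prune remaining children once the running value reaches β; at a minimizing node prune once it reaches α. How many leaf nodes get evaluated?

9

B [α=-∞,β=+∞]: v=1
C [α=-∞,β=1]: v=2 after child 1 ≥ β → β-cutoff, skip 3
D [α=-∞,β=1]: v=3 after child 2 ≥ β → β-cutoff, skip 2
E [α=-∞,β=1]: v=1 after child 3 ≥ β → β-cutoff, skip 1
Root [α=-∞,β=+∞]: v=1
Leaves evaluated: 9 of 15.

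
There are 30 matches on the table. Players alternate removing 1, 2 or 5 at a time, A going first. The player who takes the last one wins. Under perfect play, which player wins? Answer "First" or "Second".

Second

i:   0  1  2  3  4  5  6  7  8  9 10 11 12 13 14 15 16 17 18 19 20 21 22 23 24 25 26 27 28 29 30
     L  W  W  L  W  W  L  W  W  L  W  W  L  W  W  L  W  W  L  W  W  L  W  W  L  W  W  L  W  W  L
Position 30 is L, so the second player wins.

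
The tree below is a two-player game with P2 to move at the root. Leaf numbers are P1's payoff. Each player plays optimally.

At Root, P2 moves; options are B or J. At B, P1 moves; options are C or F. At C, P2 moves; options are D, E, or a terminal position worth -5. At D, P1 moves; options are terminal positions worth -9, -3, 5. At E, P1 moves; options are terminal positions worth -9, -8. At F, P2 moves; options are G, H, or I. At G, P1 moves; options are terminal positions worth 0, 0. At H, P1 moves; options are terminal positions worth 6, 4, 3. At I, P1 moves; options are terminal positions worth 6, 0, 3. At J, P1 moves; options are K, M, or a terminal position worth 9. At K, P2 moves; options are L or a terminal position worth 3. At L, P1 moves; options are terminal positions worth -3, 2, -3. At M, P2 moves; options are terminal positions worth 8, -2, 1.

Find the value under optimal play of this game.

D (P1): max(-9, -3, 5) = 5
E (P1): max(-9, -8) = -8
C (P2): min(5, -8, -5) = -8
G (P1): max(0, 0) = 0
H (P1): max(6, 4, 3) = 6
I (P1): max(6, 0, 3) = 6
F (P2): min(0, 6, 6) = 0
B (P1): max(-8, 0) = 0
L (P1): max(-3, 2, -3) = 2
K (P2): min(2, 3) = 2
M (P2): min(8, -2, 1) = -2
J (P1): max(2, -2, 9) = 9
Root (P2): min(0, 9) = 0

0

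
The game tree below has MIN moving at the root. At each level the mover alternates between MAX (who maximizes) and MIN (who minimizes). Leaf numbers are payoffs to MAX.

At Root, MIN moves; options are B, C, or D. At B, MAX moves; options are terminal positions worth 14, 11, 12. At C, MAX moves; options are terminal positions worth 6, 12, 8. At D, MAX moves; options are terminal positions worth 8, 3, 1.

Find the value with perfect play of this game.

8

B (MAX): max(14, 11, 12) = 14
C (MAX): max(6, 12, 8) = 12
D (MAX): max(8, 3, 1) = 8
Root (MIN): min(14, 12, 8) = 8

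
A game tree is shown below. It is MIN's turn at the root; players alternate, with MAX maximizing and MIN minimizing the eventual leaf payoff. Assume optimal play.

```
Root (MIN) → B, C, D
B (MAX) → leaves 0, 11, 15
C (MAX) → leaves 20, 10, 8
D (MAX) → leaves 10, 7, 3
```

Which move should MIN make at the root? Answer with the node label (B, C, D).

B (MAX): max(0, 11, 15) = 15
C (MAX): max(20, 10, 8) = 20
D (MAX): max(10, 7, 3) = 10
Root (MIN): min(15, 20, 10) = 10
MIN picks the child with the lowest value: D (value 10).

D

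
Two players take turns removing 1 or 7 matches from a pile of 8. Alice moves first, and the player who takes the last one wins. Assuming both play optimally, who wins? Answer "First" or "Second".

Second

Positions where the player to move wins (W) vs loses (L):
i:   0  1  2  3  4  5  6  7  8
     L  W  L  W  L  W  L  W  L
Position 8 is L, so the second player wins.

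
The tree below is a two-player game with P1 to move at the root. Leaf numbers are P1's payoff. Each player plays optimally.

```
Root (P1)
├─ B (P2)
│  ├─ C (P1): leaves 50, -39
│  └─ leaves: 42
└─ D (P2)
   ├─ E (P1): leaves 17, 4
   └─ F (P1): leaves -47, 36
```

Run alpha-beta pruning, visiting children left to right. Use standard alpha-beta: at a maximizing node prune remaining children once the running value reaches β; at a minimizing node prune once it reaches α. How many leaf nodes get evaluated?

5

C [α=-∞,β=+∞]: v=50
B [α=-∞,β=+∞]: v=42
E [α=42,β=+∞]: v=17
D [α=42,β=+∞]: v=17 after child 1 ≤ α → α-cutoff, skip 1
Root [α=-∞,β=+∞]: v=42
Leaves evaluated: 5 of 7.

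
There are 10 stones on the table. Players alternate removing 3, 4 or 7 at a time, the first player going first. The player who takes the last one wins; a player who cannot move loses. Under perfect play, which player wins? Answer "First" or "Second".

Second

i:   0  1  2  3  4  5  6  7  8  9 10
     L  L  L  W  W  W  W  W  W  W  L
Position 10 is L, so the second player wins.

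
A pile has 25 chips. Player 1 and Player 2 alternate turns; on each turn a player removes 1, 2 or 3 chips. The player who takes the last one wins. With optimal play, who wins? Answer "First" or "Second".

First

W/L table (W = player to move can force a win):
i:   0  1  2  3  4  5  6  7  8  9 10 11 12 13 14 15 16 17 18 19 20 21 22 23 24 25
     L  W  W  W  L  W  W  W  L  W  W  W  L  W  W  W  L  W  W  W  L  W  W  W  L  W
Position 25 is W, so the first player wins.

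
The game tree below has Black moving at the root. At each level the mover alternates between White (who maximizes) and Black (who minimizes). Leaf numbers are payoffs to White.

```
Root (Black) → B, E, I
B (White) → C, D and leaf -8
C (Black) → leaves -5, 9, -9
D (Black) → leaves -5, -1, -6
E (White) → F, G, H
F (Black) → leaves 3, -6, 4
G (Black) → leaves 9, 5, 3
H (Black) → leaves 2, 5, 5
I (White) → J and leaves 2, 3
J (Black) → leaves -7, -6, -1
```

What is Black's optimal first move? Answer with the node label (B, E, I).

B

C (Black): min(-5, 9, -9) = -9
D (Black): min(-5, -1, -6) = -6
B (White): max(-9, -6, -8) = -6
F (Black): min(3, -6, 4) = -6
G (Black): min(9, 5, 3) = 3
H (Black): min(2, 5, 5) = 2
E (White): max(-6, 3, 2) = 3
J (Black): min(-7, -6, -1) = -7
I (White): max(-7, 2, 3) = 3
Root (Black): min(-6, 3, 3) = -6
Black picks the child with the lowest value: B (value -6).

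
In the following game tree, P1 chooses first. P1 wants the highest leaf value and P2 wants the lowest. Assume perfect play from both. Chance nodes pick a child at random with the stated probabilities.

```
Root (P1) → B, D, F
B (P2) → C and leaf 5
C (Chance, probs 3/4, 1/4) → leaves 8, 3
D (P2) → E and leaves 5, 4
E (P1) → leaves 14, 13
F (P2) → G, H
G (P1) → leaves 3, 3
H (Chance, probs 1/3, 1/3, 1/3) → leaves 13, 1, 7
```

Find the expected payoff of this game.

5

C (Chance): 3/4·8 + 1/4·3 = 6.75
B (P2): min(6.75, 5) = 5
E (P1): max(14, 13) = 14
D (P2): min(14, 5, 4) = 4
G (P1): max(3, 3) = 3
H (Chance): 1/3·13 + 1/3·1 + 1/3·7 = 7
F (P2): min(3, 7) = 3
Root (P1): max(5, 4, 3) = 5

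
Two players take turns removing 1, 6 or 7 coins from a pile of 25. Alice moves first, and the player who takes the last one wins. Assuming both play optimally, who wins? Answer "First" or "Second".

First

Compute winning (W) and losing (L) positions by backward induction:
i:   0  1  2  3  4  5  6  7  8  9 10 11 12 13 14 15 16 17 18 19 20 21 22 23 24 25
     L  W  L  W  L  W  W  W  W  W  W  W  L  W  L  W  L  W  W  W  W  W  W  W  L  W
Position 25 is W, so the first player wins.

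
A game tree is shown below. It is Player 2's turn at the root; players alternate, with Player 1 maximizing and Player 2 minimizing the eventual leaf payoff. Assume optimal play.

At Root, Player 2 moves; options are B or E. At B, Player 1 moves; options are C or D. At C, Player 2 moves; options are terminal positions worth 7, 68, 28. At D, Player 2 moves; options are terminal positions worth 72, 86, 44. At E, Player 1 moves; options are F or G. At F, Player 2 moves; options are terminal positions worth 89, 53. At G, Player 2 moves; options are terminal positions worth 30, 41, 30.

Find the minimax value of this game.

C (Player 2): min(7, 68, 28) = 7
D (Player 2): min(72, 86, 44) = 44
B (Player 1): max(7, 44) = 44
F (Player 2): min(89, 53) = 53
G (Player 2): min(30, 41, 30) = 30
E (Player 1): max(53, 30) = 53
Root (Player 2): min(44, 53) = 44

44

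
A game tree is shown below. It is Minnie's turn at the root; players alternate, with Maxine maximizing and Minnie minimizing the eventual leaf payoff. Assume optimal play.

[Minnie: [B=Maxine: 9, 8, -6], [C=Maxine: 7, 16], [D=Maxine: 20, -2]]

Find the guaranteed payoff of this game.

B (Maxine): max(9, 8, -6) = 9
C (Maxine): max(7, 16) = 16
D (Maxine): max(20, -2) = 20
Root (Minnie): min(9, 16, 20) = 9

9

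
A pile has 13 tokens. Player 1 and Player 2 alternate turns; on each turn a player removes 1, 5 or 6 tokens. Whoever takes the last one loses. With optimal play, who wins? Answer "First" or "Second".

Positions where the player to move wins (W) vs loses (L):
i:   0  1  2  3  4  5  6  7  8  9 10 11 12 13
     W  L  W  L  W  L  W  W  W  W  W  W  L  W
Position 13 is W, so the first player wins.

First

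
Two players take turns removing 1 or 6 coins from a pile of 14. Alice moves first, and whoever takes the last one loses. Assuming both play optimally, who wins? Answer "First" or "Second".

First

W/L table (W = player to move can force a win):
i:   0  1  2  3  4  5  6  7  8  9 10 11 12 13 14
     W  L  W  L  W  L  W  W  L  W  L  W  L  W  W
Position 14 is W, so the first player wins.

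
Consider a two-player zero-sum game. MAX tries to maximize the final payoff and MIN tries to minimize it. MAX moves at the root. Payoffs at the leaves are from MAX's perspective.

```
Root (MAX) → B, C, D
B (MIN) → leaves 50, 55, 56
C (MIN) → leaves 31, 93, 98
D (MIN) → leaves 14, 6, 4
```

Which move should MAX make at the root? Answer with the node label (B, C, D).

B (MIN): min(50, 55, 56) = 50
C (MIN): min(31, 93, 98) = 31
D (MIN): min(14, 6, 4) = 4
Root (MAX): max(50, 31, 4) = 50
MAX picks the child with the highest value: B (value 50).

B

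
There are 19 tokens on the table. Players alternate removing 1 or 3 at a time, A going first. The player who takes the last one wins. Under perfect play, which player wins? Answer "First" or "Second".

i:   0  1  2  3  4  5  6  7  8  9 10 11 12 13 14 15 16 17 18 19
     L  W  L  W  L  W  L  W  L  W  L  W  L  W  L  W  L  W  L  W
Position 19 is W, so the first player wins.

First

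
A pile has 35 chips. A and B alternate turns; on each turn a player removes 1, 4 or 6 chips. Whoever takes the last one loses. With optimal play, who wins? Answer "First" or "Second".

Positions where the player to move wins (W) vs loses (L):
i:   0  1  2  3  4  5  6  7  8  9 10 11 12 13 14 15 16 17 18 19 20 21 22 23 24 25 26 27 28 29 30 31 32 33 34 35
     W  L  W  L  W  W  L  W  L  W  W  L  W  L  W  W  L  W  L  W  W  L  W  L  W  W  L  W  L  W  W  L  W  L  W  W
Position 35 is W, so the first player wins.

First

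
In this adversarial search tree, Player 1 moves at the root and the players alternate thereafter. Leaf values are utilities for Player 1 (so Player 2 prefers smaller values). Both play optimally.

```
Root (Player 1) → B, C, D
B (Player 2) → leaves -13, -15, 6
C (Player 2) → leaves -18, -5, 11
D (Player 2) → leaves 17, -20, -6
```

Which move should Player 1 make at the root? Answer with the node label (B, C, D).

B (Player 2): min(-13, -15, 6) = -15
C (Player 2): min(-18, -5, 11) = -18
D (Player 2): min(17, -20, -6) = -20
Root (Player 1): max(-15, -18, -20) = -15
Player 1 picks the child with the highest value: B (value -15).

B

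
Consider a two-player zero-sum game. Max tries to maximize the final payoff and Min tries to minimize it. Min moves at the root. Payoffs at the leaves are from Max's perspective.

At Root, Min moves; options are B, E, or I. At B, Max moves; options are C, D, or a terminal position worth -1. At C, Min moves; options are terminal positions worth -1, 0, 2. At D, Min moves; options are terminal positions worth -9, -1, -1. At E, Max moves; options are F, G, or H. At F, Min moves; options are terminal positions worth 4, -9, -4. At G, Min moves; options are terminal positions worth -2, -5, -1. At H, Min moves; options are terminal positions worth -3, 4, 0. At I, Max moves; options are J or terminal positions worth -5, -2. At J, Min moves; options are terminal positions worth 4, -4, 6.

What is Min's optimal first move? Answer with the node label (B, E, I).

C (Min): min(-1, 0, 2) = -1
D (Min): min(-9, -1, -1) = -9
B (Max): max(-1, -9, -1) = -1
F (Min): min(4, -9, -4) = -9
G (Min): min(-2, -5, -1) = -5
H (Min): min(-3, 4, 0) = -3
E (Max): max(-9, -5, -3) = -3
J (Min): min(4, -4, 6) = -4
I (Max): max(-4, -5, -2) = -2
Root (Min): min(-1, -3, -2) = -3
Min picks the child with the lowest value: E (value -3).

E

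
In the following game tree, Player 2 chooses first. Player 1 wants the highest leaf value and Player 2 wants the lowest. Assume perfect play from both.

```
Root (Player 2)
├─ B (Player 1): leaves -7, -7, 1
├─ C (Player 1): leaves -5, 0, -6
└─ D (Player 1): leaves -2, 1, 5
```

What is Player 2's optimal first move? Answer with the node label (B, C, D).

B (Player 1): max(-7, -7, 1) = 1
C (Player 1): max(-5, 0, -6) = 0
D (Player 1): max(-2, 1, 5) = 5
Root (Player 2): min(1, 0, 5) = 0
Player 2 picks the child with the lowest value: C (value 0).

C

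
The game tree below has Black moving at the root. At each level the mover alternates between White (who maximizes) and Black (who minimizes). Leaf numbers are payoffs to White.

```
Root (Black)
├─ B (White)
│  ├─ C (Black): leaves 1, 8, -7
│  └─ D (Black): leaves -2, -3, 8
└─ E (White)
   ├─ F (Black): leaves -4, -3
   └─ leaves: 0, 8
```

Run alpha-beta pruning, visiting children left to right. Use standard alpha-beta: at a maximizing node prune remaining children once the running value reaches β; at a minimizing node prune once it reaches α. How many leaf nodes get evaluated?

9

C [α=-∞,β=+∞]: v=-7
D [α=-7,β=+∞]: v=-3
B [α=-∞,β=+∞]: v=-3
F [α=-∞,β=-3]: v=-4
E [α=-∞,β=-3]: v=0 after child 2 ≥ β → β-cutoff, skip 1
Root [α=-∞,β=+∞]: v=-3
Leaves evaluated: 9 of 10.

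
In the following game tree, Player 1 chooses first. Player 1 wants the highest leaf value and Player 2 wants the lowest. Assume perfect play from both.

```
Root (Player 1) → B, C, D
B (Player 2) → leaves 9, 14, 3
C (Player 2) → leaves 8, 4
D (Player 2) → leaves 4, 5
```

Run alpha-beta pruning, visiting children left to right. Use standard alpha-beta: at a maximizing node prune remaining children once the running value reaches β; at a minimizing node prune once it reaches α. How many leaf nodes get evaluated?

B [α=-∞,β=+∞]: v=3
C [α=3,β=+∞]: v=4
D [α=4,β=+∞]: v=4 after child 1 ≤ α → α-cutoff, skip 1
Root [α=-∞,β=+∞]: v=4
Leaves evaluated: 6 of 7.

6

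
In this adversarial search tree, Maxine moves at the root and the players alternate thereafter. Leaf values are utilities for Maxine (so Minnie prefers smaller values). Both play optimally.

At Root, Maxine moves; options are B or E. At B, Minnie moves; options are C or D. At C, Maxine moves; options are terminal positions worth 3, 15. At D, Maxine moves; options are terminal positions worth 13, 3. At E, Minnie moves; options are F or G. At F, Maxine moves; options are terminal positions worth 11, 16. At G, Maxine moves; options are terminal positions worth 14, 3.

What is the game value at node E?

F: max(11, 16) = 16
G: max(14, 3) = 14
E: min(16, 14) = 14

14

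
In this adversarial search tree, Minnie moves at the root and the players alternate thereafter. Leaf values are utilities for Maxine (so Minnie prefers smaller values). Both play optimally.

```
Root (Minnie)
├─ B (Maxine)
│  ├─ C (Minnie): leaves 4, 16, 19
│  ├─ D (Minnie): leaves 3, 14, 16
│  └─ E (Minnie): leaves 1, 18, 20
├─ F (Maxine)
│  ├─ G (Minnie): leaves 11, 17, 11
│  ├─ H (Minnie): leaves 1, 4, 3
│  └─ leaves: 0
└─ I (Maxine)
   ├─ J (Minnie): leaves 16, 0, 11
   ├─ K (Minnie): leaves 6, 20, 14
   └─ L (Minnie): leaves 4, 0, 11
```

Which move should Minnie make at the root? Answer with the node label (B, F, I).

C (Minnie): min(4, 16, 19) = 4
D (Minnie): min(3, 14, 16) = 3
E (Minnie): min(1, 18, 20) = 1
B (Maxine): max(4, 3, 1) = 4
G (Minnie): min(11, 17, 11) = 11
H (Minnie): min(1, 4, 3) = 1
F (Maxine): max(11, 1, 0) = 11
J (Minnie): min(16, 0, 11) = 0
K (Minnie): min(6, 20, 14) = 6
L (Minnie): min(4, 0, 11) = 0
I (Maxine): max(0, 6, 0) = 6
Root (Minnie): min(4, 11, 6) = 4
Minnie picks the child with the lowest value: B (value 4).

B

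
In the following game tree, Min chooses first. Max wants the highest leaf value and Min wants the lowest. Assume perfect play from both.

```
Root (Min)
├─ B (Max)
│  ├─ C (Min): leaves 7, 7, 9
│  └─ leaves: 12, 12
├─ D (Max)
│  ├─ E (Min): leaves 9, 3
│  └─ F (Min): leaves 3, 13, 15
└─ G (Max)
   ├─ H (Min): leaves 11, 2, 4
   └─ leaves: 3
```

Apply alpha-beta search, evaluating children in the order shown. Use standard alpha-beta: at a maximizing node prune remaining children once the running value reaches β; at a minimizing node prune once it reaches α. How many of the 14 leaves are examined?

C [α=-∞,β=+∞]: v=7
B [α=-∞,β=+∞]: v=12
E [α=-∞,β=12]: v=3
F [α=3,β=12]: v=3 after child 1 ≤ α → α-cutoff, skip 2
D [α=-∞,β=12]: v=3
H [α=-∞,β=3]: v=2
G [α=-∞,β=3]: v=3
Root [α=-∞,β=+∞]: v=3
Leaves evaluated: 12 of 14.

12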